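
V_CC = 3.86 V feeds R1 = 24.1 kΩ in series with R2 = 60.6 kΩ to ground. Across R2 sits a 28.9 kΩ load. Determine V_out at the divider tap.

First combine the lower leg with the load: R2 ‖ R_L = 19.57 kΩ.
Voltage divider with the loaded lower leg: V_out = 3.86 × 19.57/(24.1 + 19.57) = 3.86 × 0.4481 = 1.730 V.

V_out ≈ 1.73 V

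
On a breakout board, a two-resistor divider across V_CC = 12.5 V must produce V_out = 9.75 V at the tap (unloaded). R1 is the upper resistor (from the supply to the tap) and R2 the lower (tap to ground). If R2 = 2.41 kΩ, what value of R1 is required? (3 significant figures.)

The divider ratio is R2/(R1+R2) = 9.75/12.5 = 0.7800.
R1 = R2·(1/k − 1) = 2.41 × 0.2821 = 0.6797 kΩ.

R1 ≈ 0.680 kΩ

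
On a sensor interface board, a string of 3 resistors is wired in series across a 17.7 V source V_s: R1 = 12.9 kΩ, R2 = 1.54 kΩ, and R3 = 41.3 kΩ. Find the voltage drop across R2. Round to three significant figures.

V ≈ 0.489 V

Series total: ΣR = 12.9 + 1.54 + 41.3 = 55.74 kΩ.
V = V_s · R/ΣR = 17.7 × 0.02763 = 0.4890 V.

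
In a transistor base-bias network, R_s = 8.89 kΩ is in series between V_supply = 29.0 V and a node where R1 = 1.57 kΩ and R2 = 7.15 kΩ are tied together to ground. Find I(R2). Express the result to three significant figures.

Parallel bank: R_p = 1/(1/1.57 + 1/7.15) = 1.287 kΩ.
Node voltage V_A = V_supply · R_p/(R_s + R_p) = 29.0 × 0.1265 = 3.668 V.
Branch current I = V_A/R2 = 3.668/7.15 = 0.5130 mA.
(Check via current divider: I_total = 2.849 mA; share G_k/ΣG = 0.1800 → same result.)

I ≈ 0.513 mA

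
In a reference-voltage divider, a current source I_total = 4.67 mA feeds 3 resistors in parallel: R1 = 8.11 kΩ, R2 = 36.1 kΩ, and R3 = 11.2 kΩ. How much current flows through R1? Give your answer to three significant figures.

Conductances: ΣG = 1/8.11 + 1/36.1 + 1/11.2 = 0.2403 (1/kΩ).
Current divider: I(R1) = I_total · G_k/ΣG = 4.67 × (0.1233/0.2403) = 4.67 × 0.5131 = 2.396 mA.

I ≈ 2.40 mA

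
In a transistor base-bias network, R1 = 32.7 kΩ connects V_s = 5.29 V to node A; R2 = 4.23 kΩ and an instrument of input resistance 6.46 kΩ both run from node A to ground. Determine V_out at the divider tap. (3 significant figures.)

V_out ≈ 0.384 V

R2 ‖ R_L = (4.23 × 6.46)/(4.23 + 6.46) = 2.556 kΩ.
Voltage divider with the loaded lower leg: V_out = 5.29 × 2.556/(32.7 + 2.556) = 5.29 × 0.07250 = 0.3835 V.
(Unloaded it would be 0.606 V; the load pulls it down.)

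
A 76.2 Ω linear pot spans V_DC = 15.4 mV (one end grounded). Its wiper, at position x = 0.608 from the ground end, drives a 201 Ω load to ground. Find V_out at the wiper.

Split the track: R_lower = x·R_p = 46.33 Ω, R_upper = (1−x)·R_p = 29.87 Ω.
Lower segment in parallel with the load: 46.33 ‖ 201 = 37.65 Ω.
Then V_out = V_DC · 37.65/(29.87 + 37.65) = 8.587 mV.
(Unloaded: V_out = x·V_DC = 9.36 mV.)

V_out ≈ 8.59 mV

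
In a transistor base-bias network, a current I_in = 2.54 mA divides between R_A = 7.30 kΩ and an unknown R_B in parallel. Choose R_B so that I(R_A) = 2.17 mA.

R_B ≈ 42.8 kΩ

Two-branch current divider: I_A = I_in · R_B/(R_A + R_B).
2.17/2.54 = R_B/(R_A + R_B) → R_B = R_A · (0.8543)/(1 − 0.8543) = 7.30 × 5.865 = 42.81 kΩ.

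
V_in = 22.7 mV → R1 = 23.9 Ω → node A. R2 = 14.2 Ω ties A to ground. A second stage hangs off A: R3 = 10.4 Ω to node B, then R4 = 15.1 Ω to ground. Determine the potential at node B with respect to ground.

Looking into the second stage from A: R3 + R4 = 25.50 Ω appears in parallel with R2.
R2 ‖ (R3+R4) = 9.121 Ω.
First divider: V_A = V_in · 9.121/(23.9 + 9.121) = 6.270 mV.
Then the unloaded second divider: V_B = V_A × R4/(R3+R4) = 6.270 × 0.5922 = 3.713 mV.

V_B ≈ 3.71 mV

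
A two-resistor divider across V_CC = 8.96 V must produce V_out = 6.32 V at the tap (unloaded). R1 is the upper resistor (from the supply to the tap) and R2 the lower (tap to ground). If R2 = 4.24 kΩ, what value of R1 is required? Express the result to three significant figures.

R1 ≈ 1.77 kΩ

V_out/V_CC = R2/(R1+R2) = 0.7054.
Rearranging, R1 = R2·(1−k)/k = 4.24 × 0.4177 = 1.771 kΩ.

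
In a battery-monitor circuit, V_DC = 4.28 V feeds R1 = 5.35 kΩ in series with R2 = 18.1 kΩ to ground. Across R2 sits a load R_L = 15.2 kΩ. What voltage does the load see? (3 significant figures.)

V_out ≈ 2.60 V

The load sits in parallel with R2, giving an effective lower resistance R2' = R2·R_L/(R2+R_L) = 8.262 kΩ.
Voltage divider with the loaded lower leg: V_out = 4.28 × 8.262/(5.35 + 8.262) = 4.28 × 0.6070 = 2.598 V.
(Unloaded it would be 3.30 V; the load pulls it down.)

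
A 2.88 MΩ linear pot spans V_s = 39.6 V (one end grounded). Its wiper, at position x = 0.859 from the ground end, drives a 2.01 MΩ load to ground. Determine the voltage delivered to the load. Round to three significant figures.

The pot divides into 0.4061 MΩ above the wiper and 2.474 MΩ below.
(x·R_p) ‖ R_L = 1.109 MΩ.
Then V_out = V_s · 1.109/(0.4061 + 1.109) = 28.99 V.
(Unloaded: V_out = x·V_s = 34.0 V.)

V_out ≈ 29.0 V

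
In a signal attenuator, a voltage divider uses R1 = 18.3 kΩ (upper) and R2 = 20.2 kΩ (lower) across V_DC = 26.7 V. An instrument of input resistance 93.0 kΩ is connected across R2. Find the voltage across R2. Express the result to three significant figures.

First combine the lower leg with the load: R2 ‖ R_L = 16.60 kΩ.
Then V_out = V_DC · R2'/(R1 + R2') = 26.7 × 16.60/34.90 = 12.70 V.

V_out ≈ 12.7 V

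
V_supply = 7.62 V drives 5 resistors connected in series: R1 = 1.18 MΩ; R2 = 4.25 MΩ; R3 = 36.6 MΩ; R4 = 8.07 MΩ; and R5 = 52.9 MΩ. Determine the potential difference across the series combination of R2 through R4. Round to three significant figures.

Total series resistance ΣR = 1.18 + 4.25 + 36.6 + 8.07 + 52.9 = 103.0 MΩ.
R_{R2..R4} = 4.25 + 36.6 + 8.07 = 48.92 MΩ.
By the voltage-divider rule, V = 7.62 × 48.92/103.0 = 3.619 V.

V ≈ 3.62 V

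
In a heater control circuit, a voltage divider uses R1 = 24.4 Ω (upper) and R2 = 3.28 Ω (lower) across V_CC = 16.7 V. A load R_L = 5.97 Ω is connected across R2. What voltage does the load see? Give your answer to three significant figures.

V_out ≈ 1.33 V

R2 ‖ R_L = (3.28 × 5.97)/(3.28 + 5.97) = 2.117 Ω.
Now apply the divider: V_out = 16.7 × 0.07983 = 1.333 V.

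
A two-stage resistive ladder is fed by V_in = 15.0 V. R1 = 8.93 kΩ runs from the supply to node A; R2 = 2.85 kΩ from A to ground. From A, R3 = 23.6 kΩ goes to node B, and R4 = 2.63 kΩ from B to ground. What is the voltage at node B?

Looking into the second stage from A: R3 + R4 = 26.23 kΩ appears in parallel with R2.
R2 ‖ (R3+R4) = 2.571 kΩ.
V_A = 15.0 × 2.571/(8.93 + 2.571) = 3.353 V.
Stage 2 is unloaded, so V_B = V_A · R4/(R3+R4) = 3.353 × 2.63/26.23 = 0.3362 V.

V_B ≈ 0.336 V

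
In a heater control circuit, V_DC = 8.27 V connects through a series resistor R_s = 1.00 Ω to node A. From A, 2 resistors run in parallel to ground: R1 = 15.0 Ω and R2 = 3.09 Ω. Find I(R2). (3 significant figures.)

Combine the parallel branches: R_p = (1/15.0 + 1/3.09)⁻¹ = 2.562 Ω.
V_A = 8.27 × 2.562/3.562 = 5.948 V.
Branch current I = V_A/R2 = 5.948/3.09 = 1.925 A.

I ≈ 1.93 A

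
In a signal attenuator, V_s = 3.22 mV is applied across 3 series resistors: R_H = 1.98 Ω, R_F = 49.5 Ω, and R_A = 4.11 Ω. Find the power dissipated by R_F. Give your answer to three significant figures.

P ≈ 0.166 µW

The common current is I = 3.22/55.59 = 0.05792 mA.
V(R_F) = I·R = 2.867 mV; P = V·I = 2.867 × 0.05792 = 0.1661 µW.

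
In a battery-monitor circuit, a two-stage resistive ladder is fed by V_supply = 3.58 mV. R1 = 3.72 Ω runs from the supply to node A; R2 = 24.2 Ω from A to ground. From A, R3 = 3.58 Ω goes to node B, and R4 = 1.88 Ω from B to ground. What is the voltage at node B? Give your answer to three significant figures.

The second stage (R3 + R4 = 5.460 Ω) loads node A in parallel with R2.
Effective lower resistance at A: R2 ‖ 5.460 = 4.455 Ω.
So V_A = 3.58 × 0.5449 = 1.951 mV.
Stage 2 is unloaded, so V_B = V_A · R4/(R3+R4) = 1.951 × 1.88/5.460 = 0.6717 mV.

V_B ≈ 0.672 mV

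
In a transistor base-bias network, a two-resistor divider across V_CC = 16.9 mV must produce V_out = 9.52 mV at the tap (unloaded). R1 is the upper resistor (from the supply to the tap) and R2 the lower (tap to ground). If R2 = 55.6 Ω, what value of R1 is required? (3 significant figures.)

R1 ≈ 43.1 Ω

Required fraction k = V_out/V_CC = 0.5633.
Rearranging, R1 = R2·(1−k)/k = 55.6 × 0.7752 = 43.10 Ω.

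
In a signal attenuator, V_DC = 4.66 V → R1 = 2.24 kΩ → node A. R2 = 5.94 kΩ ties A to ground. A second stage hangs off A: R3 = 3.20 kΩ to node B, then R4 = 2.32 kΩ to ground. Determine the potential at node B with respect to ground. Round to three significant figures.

Node A sees R2 in parallel with the series input of stage 2, R3 + R4 = 5.520 kΩ.
Effective lower resistance at A: R2 ‖ 5.520 = 2.861 kΩ.
V_A = 4.66 × 2.861/(2.24 + 2.861) = 2.614 V.
V_B = V_A × 0.4203 = 1.099 V.

V_B ≈ 1.10 V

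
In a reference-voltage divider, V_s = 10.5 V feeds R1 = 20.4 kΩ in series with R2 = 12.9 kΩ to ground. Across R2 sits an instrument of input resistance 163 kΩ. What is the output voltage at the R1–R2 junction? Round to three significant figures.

V_out ≈ 3.88 V

The load sits in parallel with R2, giving an effective lower resistance R2' = R2·R_L/(R2+R_L) = 11.95 kΩ.
Then V_out = V_s · R2'/(R1 + R2') = 10.5 × 11.95/32.35 = 3.879 V.
(Unloaded it would be 4.07 V; the load pulls it down.)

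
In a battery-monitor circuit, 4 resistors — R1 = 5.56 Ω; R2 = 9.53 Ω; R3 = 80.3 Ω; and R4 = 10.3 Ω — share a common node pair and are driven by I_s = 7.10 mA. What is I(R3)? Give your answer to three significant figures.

I ≈ 0.224 mA

ΣG = 1/5.56 + 1/9.53 + 1/80.3 + 1/10.3 = 0.3943.
By the current-divider rule, I = I_s · G_k/ΣG = 7.10 × 0.03158 = 0.2242 mA.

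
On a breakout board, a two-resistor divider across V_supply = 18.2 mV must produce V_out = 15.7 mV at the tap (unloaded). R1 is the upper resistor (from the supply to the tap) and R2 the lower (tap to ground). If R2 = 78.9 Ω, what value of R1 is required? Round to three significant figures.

V_out/V_supply = R2/(R1+R2) = 0.8626.
Rearranging, R1 = R2·(1−k)/k = 78.9 × 0.1592 = 12.56 Ω.

R1 ≈ 12.6 Ω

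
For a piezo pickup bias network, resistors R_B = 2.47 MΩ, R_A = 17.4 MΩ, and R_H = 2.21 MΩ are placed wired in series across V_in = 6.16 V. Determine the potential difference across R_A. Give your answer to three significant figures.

Series total: ΣR = 2.47 + 17.4 + 2.21 = 22.08 MΩ.
V = V_in · R/ΣR = 6.16 × 0.7880 = 4.854 V.

V ≈ 4.85 V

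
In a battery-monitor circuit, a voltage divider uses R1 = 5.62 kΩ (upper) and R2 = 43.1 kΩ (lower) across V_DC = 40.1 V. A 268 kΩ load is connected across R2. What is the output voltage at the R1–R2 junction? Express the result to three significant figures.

V_out ≈ 34.8 V

R2 ‖ R_L = (43.1 × 268)/(43.1 + 268) = 37.13 kΩ.
Then V_out = V_DC · R2'/(R1 + R2') = 40.1 × 37.13/42.75 = 34.83 V.
(Unloaded it would be 35.5 V; the load pulls it down.)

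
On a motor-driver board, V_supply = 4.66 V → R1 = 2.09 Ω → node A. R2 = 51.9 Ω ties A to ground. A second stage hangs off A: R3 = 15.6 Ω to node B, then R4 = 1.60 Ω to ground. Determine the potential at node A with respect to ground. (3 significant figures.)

The second stage (R3 + R4 = 17.20 Ω) loads node A in parallel with R2.
R2 ‖ (R3+R4) = 12.92 Ω.
First divider: V_A = V_supply · 12.92/(2.09 + 12.92) = 4.011 V.

V_A ≈ 4.01 V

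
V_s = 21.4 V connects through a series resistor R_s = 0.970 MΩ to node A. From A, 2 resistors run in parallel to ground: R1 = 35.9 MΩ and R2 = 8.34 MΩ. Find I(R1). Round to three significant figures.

I ≈ 0.521 µA

Equivalent of the parallel group: R_p = 6.768 MΩ.
V_A by voltage divider: V_A = 21.4 × 6.768/(0.970 + 6.768) = 18.72 V.
I(R1) = V_A / R1 = 18.72/35.9 = 0.5214 µA.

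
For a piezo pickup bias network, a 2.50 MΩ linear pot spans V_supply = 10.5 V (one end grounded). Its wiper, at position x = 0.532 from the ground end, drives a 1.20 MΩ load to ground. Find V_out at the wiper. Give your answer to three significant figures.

V_out ≈ 3.68 V

Lower segment x·R_p = 1.330 MΩ; upper segment (1−x)·R_p = 1.170 MΩ.
(x·R_p) ‖ R_L = 0.6308 MΩ.
V_out = 10.5 × 0.6308/(1.170 + 0.6308) = 3.678 V.
(Unloaded: V_out = x·V_supply = 5.59 V.)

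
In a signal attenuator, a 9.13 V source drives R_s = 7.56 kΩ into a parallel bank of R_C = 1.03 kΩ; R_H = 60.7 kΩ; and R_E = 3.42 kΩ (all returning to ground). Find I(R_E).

Equivalent of the parallel group: R_p = 0.7814 kΩ.
V_A by voltage divider: V_A = 9.13 × 0.7814/(7.56 + 0.7814) = 0.8553 V.
Branch current I = V_A/R_E = 0.8553/3.42 = 0.2501 mA.

I ≈ 0.250 mA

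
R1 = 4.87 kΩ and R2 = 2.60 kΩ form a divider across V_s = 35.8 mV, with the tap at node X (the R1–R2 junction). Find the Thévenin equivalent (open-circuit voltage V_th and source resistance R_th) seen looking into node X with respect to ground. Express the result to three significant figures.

V_th ≈ 12.5 mV, R_th ≈ 1.70 kΩ

Open-circuit (no load on X): V_th = V_s · R2/(R1 + R2) = 35.8 × 2.60/(4.870 + 2.60) = 12.46 mV.
Looking into X with the source shorted: R_th = R1·R2/(R1+R2) = 4.870 × 2.60/7.470 = 1.695 kΩ.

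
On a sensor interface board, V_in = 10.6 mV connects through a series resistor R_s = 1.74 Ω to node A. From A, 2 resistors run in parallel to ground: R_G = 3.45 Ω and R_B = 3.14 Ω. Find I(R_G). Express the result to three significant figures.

I ≈ 1.49 mA

Combine the parallel branches: R_p = (1/3.45 + 1/3.14)⁻¹ = 1.644 Ω.
Node voltage V_A = V_in · R_p/(R_s + R_p) = 10.6 × 0.4858 = 5.149 mV.
I(R_G) = V_A / R_G = 5.149/3.45 = 1.493 mA.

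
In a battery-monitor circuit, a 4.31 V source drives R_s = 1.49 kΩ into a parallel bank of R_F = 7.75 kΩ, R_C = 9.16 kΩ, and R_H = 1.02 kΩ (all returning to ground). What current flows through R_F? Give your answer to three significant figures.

I ≈ 0.198 mA

Combine the parallel branches: R_p = (1/7.75 + 1/9.16 + 1/1.02)⁻¹ = 0.8206 kΩ.
Node voltage V_A = V_DC · R_p/(R_s + R_p) = 4.31 × 0.3552 = 1.531 V.
I(R_F) = V_A / R_F = 1.531/7.75 = 0.1975 mA.
(Check via current divider: I_total = 1.865 mA; share G_k/ΣG = 0.1059 → same result.)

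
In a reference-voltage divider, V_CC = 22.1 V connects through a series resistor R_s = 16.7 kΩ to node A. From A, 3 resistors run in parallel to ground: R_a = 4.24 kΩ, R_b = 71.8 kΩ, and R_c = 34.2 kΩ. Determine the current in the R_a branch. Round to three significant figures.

I ≈ 0.921 mA

Parallel bank: R_p = 1/(1/4.24 + 1/71.8 + 1/34.2) = 3.584 kΩ.
Node voltage V_A = V_CC · R_p/(R_s + R_p) = 22.1 × 0.1767 = 3.905 V.
I(R_a) = V_A / R_a = 3.905/4.24 = 0.9210 mA.
(Check via current divider: I_total = 1.090 mA; share G_k/ΣG = 0.8453 → same result.)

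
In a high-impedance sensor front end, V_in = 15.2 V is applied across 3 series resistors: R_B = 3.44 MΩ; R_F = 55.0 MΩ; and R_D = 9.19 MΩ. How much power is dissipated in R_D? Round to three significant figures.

P ≈ 0.464 µW

ΣR = 67.63 MΩ → I = 15.2/67.63 = 0.2248 µA.
P = I²R = 0.05051 × 9.19 = 0.4642 µW.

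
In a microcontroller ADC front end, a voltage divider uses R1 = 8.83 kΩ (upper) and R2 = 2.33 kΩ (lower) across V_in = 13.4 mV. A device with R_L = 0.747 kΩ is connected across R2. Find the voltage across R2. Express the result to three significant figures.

The load sits in parallel with R2, giving an effective lower resistance R2' = R2·R_L/(R2+R_L) = 0.5657 kΩ.
Voltage divider with the loaded lower leg: V_out = 13.4 × 0.5657/(8.83 + 0.5657) = 13.4 × 0.06020 = 0.8067 mV.

V_out ≈ 0.807 mV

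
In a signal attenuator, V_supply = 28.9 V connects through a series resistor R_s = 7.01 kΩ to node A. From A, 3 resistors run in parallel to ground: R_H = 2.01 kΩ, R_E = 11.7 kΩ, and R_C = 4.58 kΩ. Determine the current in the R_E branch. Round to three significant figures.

Parallel bank: R_p = 1/(1/2.01 + 1/11.7 + 1/4.58) = 1.248 kΩ.
V_A by voltage divider: V_A = 28.9 × 1.248/(7.01 + 1.248) = 4.367 V.
I(R_E) = V_A / R_E = 4.367/11.7 = 0.3733 mA.
(Check via current divider: I_total = 3.500 mA; share G_k/ΣG = 0.1067 → same result.)

I ≈ 0.373 mA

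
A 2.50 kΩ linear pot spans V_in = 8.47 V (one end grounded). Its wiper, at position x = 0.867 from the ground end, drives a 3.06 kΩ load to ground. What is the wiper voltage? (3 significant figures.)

Split the track: R_lower = x·R_p = 2.167 kΩ, R_upper = (1−x)·R_p = 0.3325 kΩ.
Lower segment in parallel with the load: 2.167 ‖ 3.06 = 1.269 kΩ.
V_out = 8.47 × 1.269/(0.3325 + 1.269) = 6.711 V.

V_out ≈ 6.71 V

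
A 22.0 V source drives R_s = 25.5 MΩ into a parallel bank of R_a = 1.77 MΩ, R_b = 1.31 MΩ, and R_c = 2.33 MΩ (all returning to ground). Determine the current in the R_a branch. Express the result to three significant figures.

Combine the parallel branches: R_p = (1/1.77 + 1/1.31 + 1/2.33)⁻¹ = 0.5690 MΩ.
V_A by voltage divider: V_A = 22.0 × 0.5690/(25.5 + 0.5690) = 0.4802 V.
I(R_a) = V_A / R_a = 0.4802/1.77 = 0.2713 µA.
(Check via current divider: I_total = 0.8439 µA; share G_k/ΣG = 0.3215 → same result.)

I ≈ 0.271 µA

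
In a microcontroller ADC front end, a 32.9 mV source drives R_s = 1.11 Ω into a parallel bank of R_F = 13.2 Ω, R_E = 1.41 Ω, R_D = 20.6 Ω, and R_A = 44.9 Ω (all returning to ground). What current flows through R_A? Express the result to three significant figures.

I ≈ 0.376 mA

Combine the parallel branches: R_p = (1/13.2 + 1/1.41 + 1/20.6 + 1/44.9)⁻¹ = 1.169 Ω.
V_A by voltage divider: V_A = 32.9 × 1.169/(1.11 + 1.169) = 16.87 mV.
Branch current I = V_A/R_A = 16.87/44.9 = 0.3758 mA.
(Check via current divider: I_total = 14.44 mA; share G_k/ΣG = 0.02602 → same result.)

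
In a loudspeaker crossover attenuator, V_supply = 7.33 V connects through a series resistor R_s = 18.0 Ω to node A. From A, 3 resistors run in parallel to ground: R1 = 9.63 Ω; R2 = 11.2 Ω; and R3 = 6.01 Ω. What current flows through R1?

I ≈ 0.102 A

Combine the parallel branches: R_p = (1/9.63 + 1/11.2 + 1/6.01)⁻¹ = 2.782 Ω.
Node voltage V_A = V_supply · R_p/(R_s + R_p) = 7.33 × 0.1338 = 0.9811 V.
I(R1) = V_A / R1 = 0.9811/9.63 = 0.1019 A.
(Equivalently: I_total = 0.3527 A, then current-divider fraction G_k/ΣG = 0.2888.)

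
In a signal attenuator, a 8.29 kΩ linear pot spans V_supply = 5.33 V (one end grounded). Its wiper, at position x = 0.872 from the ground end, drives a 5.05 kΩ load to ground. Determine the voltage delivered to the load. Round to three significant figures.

V_out ≈ 3.93 V

Split the track: R_lower = x·R_p = 7.229 kΩ, R_upper = (1−x)·R_p = 1.061 kΩ.
(x·R_p) ‖ R_L = 2.973 kΩ.
Then V_out = V_supply · 2.973/(1.061 + 2.973) = 3.928 V.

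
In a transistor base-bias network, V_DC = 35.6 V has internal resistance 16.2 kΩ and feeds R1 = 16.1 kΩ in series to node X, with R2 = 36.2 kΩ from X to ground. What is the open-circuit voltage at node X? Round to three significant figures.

V_th ≈ 18.8 V

R1' = 16.2 + 16.1 = 32.30 kΩ (source resistance + R1).
With X open, the divider is unloaded: V_th = 35.6 × 36.2/68.50 = 18.81 V.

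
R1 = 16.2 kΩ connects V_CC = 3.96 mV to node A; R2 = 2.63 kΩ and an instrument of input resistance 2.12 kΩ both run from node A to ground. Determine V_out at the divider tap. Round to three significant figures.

First combine the lower leg with the load: R2 ‖ R_L = 1.174 kΩ.
Now apply the divider: V_out = 3.96 × 0.06756 = 0.2675 mV.

V_out ≈ 0.268 mV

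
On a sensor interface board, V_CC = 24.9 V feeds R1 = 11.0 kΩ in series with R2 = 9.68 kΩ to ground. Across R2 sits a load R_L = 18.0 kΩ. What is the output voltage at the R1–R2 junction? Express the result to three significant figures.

R2 ‖ R_L = (9.68 × 18.0)/(9.68 + 18.0) = 6.295 kΩ.
Then V_out = V_CC · R2'/(R1 + R2') = 24.9 × 6.295/17.29 = 9.063 V.

V_out ≈ 9.06 V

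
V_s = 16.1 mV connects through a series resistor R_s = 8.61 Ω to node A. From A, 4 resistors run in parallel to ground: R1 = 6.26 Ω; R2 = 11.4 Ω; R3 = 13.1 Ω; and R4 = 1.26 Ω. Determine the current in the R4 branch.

I ≈ 1.20 mA

Parallel bank: R_p = 1/(1/6.26 + 1/11.4 + 1/13.1 + 1/1.26) = 0.8949 Ω.
Node voltage V_A = V_s · R_p/(R_s + R_p) = 16.1 × 0.09415 = 1.516 mV.
Branch current I = V_A/R4 = 1.516/1.26 = 1.203 mA.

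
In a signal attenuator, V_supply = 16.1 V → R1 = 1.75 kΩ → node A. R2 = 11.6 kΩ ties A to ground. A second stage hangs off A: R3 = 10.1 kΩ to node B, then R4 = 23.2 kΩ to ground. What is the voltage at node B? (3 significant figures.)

V_B ≈ 9.32 V

Looking into the second stage from A: R3 + R4 = 33.30 kΩ appears in parallel with R2.
R2 ‖ (R3+R4) = 8.603 kΩ.
V_A = 16.1 × 8.603/(1.75 + 8.603) = 13.38 V.
Then the unloaded second divider: V_B = V_A × R4/(R3+R4) = 13.38 × 0.6967 = 9.321 V.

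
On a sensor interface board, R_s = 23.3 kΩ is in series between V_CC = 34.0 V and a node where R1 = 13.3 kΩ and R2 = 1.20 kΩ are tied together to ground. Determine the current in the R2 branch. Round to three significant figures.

Parallel bank: R_p = 1/(1/13.3 + 1/1.20) = 1.101 kΩ.
V_A by voltage divider: V_A = 34.0 × 1.101/(23.3 + 1.101) = 1.534 V.
I(R2) = V_A / R2 = 1.534/1.20 = 1.278 mA.

I ≈ 1.28 mA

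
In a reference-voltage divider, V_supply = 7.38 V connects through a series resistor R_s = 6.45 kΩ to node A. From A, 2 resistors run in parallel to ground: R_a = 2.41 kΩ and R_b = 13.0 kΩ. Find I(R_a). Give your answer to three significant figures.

Combine the parallel branches: R_p = (1/2.41 + 1/13.0)⁻¹ = 2.033 kΩ.
V_A by voltage divider: V_A = 7.38 × 2.033/(6.45 + 2.033) = 1.769 V.
Branch current I = V_A/R_a = 1.769/2.41 = 0.7339 mA.
(Check via current divider: I_total = 0.8700 mA; share G_k/ΣG = 0.8436 → same result.)

I ≈ 0.734 mA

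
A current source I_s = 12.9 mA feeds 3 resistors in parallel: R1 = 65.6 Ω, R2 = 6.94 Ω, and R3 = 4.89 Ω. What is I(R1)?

Conductances: ΣG = 1/65.6 + 1/6.94 + 1/4.89 = 0.3638 (1/Ω).
By the current-divider rule, I = I_s · G_k/ΣG = 12.9 × 0.04190 = 0.5405 mA.

I ≈ 0.540 mA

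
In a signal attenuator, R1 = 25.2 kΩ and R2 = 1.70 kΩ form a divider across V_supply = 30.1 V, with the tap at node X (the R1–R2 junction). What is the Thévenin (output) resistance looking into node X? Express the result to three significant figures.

Zeroing V_supply shorts the top of R1 to ground, so R_th = R1 ‖ R2 = 1.593 kΩ.

R_th ≈ 1.59 kΩ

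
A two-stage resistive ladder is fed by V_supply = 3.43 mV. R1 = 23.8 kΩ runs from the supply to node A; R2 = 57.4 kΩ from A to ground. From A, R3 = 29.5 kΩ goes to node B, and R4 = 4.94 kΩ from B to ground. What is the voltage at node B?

V_B ≈ 0.234 mV

Node A sees R2 in parallel with the series input of stage 2, R3 + R4 = 34.44 kΩ.
R2 ‖ (R3+R4) = 21.52 kΩ.
First divider: V_A = V_supply · 21.52/(23.8 + 21.52) = 1.629 mV.
V_B = V_A × 0.1434 = 0.2336 mV.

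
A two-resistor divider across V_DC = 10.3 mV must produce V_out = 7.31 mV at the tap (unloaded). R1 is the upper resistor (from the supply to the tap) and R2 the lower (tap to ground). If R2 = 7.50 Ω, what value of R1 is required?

R1 ≈ 3.07 Ω

Required fraction k = V_out/V_DC = 0.7097.
So R1 = R2 · (V_DC/V_out − 1) = 7.50 × (10.3/7.31 − 1) = 7.50 × 0.4090 = 3.068 Ω.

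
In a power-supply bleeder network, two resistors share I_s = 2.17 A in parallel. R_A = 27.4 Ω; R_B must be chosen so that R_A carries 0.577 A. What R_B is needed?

R_B ≈ 9.92 Ω

The fraction through R_A equals R_B/(R_A+R_B).
With f = 0.2659, R_B = R_A · f/(1−f) = 27.4 × 0.3622 = 9.925 Ω.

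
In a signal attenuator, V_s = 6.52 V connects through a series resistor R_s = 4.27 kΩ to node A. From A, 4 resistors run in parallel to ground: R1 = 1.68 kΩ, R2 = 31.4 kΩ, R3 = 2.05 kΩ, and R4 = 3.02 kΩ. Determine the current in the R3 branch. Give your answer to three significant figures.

Combine the parallel branches: R_p = (1/1.68 + 1/31.4 + 1/2.05 + 1/3.02)⁻¹ = 0.6916 kΩ.
V_A by voltage divider: V_A = 6.52 × 0.6916/(4.27 + 0.6916) = 0.9088 V.
I(R3) = V_A / R3 = 0.9088/2.05 = 0.4433 mA.

I ≈ 0.443 mA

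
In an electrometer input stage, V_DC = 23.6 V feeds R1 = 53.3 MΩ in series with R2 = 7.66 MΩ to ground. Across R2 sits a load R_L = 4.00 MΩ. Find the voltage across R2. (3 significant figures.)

R2 ‖ R_L = (7.66 × 4.00)/(7.66 + 4.00) = 2.628 MΩ.
Then V_out = V_DC · R2'/(R1 + R2') = 23.6 × 2.628/55.93 = 1.109 V.
(Unloaded it would be 2.97 V; the load pulls it down.)

V_out ≈ 1.11 V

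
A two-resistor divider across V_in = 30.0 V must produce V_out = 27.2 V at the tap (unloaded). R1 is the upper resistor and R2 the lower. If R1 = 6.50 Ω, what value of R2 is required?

R2 ≈ 63.1 Ω

V_out/V_in = R2/(R1+R2) = 0.9067.
Rearranging, R2 = R1·k/(1−k) = 6.50 × 9.714 = 63.14 Ω.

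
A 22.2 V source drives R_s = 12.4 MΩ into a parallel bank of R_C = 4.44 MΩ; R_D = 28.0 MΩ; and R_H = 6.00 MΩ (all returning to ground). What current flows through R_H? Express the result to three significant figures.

I ≈ 0.587 µA

Parallel bank: R_p = 1/(1/4.44 + 1/28.0 + 1/6.00) = 2.339 MΩ.
V_A by voltage divider: V_A = 22.2 × 2.339/(12.4 + 2.339) = 3.523 V.
Branch current I = V_A/R_H = 3.523/6.00 = 0.5871 µA.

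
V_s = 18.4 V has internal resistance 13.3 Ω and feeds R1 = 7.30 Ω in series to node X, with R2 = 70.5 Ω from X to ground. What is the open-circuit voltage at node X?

R1' = 13.3 + 7.30 = 20.60 Ω (source resistance + R1).
V_th is the unloaded tap voltage: V_s · R2/(R1'+R2) = 18.4 × 0.7739 = 14.24 V.

V_th ≈ 14.2 V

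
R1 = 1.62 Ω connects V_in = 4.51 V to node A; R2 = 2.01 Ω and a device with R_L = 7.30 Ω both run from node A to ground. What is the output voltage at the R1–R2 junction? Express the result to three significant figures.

V_out ≈ 2.22 V

R2 ‖ R_L = (2.01 × 7.30)/(2.01 + 7.30) = 1.576 Ω.
Now apply the divider: V_out = 4.51 × 0.4931 = 2.224 V.
(Unloaded it would be 2.50 V; the load pulls it down.)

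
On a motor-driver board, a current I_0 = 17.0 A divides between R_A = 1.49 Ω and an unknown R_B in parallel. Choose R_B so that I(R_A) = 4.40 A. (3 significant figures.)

R_B ≈ 0.520 Ω

The fraction through R_A equals R_B/(R_A+R_B).
4.40/17.0 = R_B/(R_A + R_B) → R_B = R_A · (0.2588)/(1 − 0.2588) = 1.49 × 0.3492 = 0.5203 Ω.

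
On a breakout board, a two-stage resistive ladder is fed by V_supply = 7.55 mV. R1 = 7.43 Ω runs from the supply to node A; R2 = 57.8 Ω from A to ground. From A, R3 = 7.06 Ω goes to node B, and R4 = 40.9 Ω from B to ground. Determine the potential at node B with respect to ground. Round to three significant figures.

V_B ≈ 5.02 mV

Looking into the second stage from A: R3 + R4 = 47.96 Ω appears in parallel with R2.
R2 ‖ (R3+R4) = 26.21 Ω.
V_A = 7.55 × 26.21/(7.43 + 26.21) = 5.883 mV.
Stage 2 is unloaded, so V_B = V_A · R4/(R3+R4) = 5.883 × 40.9/47.96 = 5.017 mV.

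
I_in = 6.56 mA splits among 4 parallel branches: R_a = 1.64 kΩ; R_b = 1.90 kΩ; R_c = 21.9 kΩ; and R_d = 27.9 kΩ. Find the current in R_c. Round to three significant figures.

I ≈ 0.246 mA

ΣG = 1/1.64 + 1/1.90 + 1/21.9 + 1/27.9 = 1.218.
Current divider: I(R_c) = I_in · G_k/ΣG = 6.56 × (0.04566/1.218) = 6.56 × 0.03750 = 0.2460 mA.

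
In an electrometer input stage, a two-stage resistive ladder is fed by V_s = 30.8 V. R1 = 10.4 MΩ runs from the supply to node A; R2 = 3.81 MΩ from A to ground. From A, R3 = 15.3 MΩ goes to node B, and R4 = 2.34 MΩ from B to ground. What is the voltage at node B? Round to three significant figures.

Looking into the second stage from A: R3 + R4 = 17.64 MΩ appears in parallel with R2.
R2 ‖ (R3+R4) = 3.133 MΩ.
First divider: V_A = V_s · 3.133/(10.4 + 3.133) = 7.131 V.
Then the unloaded second divider: V_B = V_A × R4/(R3+R4) = 7.131 × 0.1327 = 0.9459 V.

V_B ≈ 0.946 V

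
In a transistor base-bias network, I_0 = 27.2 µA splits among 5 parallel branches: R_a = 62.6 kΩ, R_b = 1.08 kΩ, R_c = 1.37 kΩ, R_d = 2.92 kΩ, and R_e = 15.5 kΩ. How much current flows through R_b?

ΣG = 1/62.6 + 1/1.08 + 1/1.37 + 1/2.92 + 1/15.5 = 2.079.
By the current-divider rule, I = I_0 · G_k/ΣG = 27.2 × 0.4454 = 12.12 µA.

I ≈ 12.1 µA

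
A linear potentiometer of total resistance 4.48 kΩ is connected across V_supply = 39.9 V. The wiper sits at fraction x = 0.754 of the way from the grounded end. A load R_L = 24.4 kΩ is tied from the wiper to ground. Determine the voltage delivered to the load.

The pot divides into 1.102 kΩ above the wiper and 3.378 kΩ below.
R_L loads the lower segment: effective lower R = 2.967 kΩ.
V_out = 39.9 × 2.967/(1.102 + 2.967) = 29.09 V.
(Unloaded: V_out = x·V_supply = 30.1 V.)

V_out ≈ 29.1 V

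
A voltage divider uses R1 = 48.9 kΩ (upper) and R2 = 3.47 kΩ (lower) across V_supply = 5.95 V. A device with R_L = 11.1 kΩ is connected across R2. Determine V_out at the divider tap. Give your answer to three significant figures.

V_out ≈ 0.305 V

First combine the lower leg with the load: R2 ‖ R_L = 2.644 kΩ.
Then V_out = V_supply · R2'/(R1 + R2') = 5.95 × 2.644/51.54 = 0.3052 V.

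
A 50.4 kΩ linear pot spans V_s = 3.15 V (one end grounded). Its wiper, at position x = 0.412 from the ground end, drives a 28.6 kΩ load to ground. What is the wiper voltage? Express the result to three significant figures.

V_out ≈ 0.910 V

Split the track: R_lower = x·R_p = 20.76 kΩ, R_upper = (1−x)·R_p = 29.64 kΩ.
(x·R_p) ‖ R_L = 12.03 kΩ.
Then V_out = V_s · 12.03/(29.64 + 12.03) = 0.9095 V.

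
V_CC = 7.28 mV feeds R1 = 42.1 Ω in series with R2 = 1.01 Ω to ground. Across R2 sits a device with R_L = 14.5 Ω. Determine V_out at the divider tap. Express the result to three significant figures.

V_out ≈ 0.160 mV

R2 ‖ R_L = (1.01 × 14.5)/(1.01 + 14.5) = 0.9442 Ω.
Now apply the divider: V_out = 7.28 × 0.02194 = 0.1597 mV.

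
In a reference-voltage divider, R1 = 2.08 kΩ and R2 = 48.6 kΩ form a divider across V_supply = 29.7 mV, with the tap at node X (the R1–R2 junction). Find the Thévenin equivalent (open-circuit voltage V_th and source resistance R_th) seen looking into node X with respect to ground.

V_th is the unloaded tap voltage: V_supply · R2/(R1+R2) = 29.7 × 0.9590 = 28.48 mV.
Zeroing V_supply shorts the top of R1 to ground, so R_th = R1 ‖ R2 = 1.995 kΩ.

V_th ≈ 28.5 mV, R_th ≈ 1.99 kΩ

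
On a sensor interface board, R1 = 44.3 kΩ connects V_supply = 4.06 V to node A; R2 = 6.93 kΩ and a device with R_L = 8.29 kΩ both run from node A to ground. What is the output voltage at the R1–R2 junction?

R2 ‖ R_L = (6.93 × 8.29)/(6.93 + 8.29) = 3.775 kΩ.
Voltage divider with the loaded lower leg: V_out = 4.06 × 3.775/(44.3 + 3.775) = 4.06 × 0.07852 = 0.3188 V.

V_out ≈ 0.319 V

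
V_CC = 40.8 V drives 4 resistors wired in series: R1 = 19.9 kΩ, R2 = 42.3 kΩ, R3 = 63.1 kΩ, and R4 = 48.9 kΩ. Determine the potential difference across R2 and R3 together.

Series total: ΣR = 19.9 + 42.3 + 63.1 + 48.9 = 174.2 kΩ.
R_{R2..R3} = 42.3 + 63.1 = 105.4 kΩ.
V = V_CC · R/ΣR = 40.8 × 0.6051 = 24.69 V.

V ≈ 24.7 V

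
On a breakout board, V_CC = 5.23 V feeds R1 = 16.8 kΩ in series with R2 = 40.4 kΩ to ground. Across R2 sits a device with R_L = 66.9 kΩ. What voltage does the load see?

V_out ≈ 3.14 V

The load sits in parallel with R2, giving an effective lower resistance R2' = R2·R_L/(R2+R_L) = 25.19 kΩ.
Then V_out = V_CC · R2'/(R1 + R2') = 5.23 × 25.19/41.99 = 3.137 V.
(Unloaded it would be 3.69 V; the load pulls it down.)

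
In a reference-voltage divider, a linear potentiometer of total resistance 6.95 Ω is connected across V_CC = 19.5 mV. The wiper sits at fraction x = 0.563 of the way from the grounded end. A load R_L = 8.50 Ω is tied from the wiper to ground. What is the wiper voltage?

Split the track: R_lower = x·R_p = 3.913 Ω, R_upper = (1−x)·R_p = 3.037 Ω.
(x·R_p) ‖ R_L = 2.679 Ω.
V_out = 19.5 × 2.679/(3.037 + 2.679) = 9.140 mV.

V_out ≈ 9.14 mV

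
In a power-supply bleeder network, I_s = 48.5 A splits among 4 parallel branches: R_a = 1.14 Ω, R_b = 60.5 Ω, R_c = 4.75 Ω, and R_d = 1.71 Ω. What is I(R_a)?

I ≈ 25.2 A

Conductances: ΣG = 1/1.14 + 1/60.5 + 1/4.75 + 1/1.71 = 1.689 (1/Ω).
R_a takes the fraction G_k/ΣG = 0.8772/1.689 = 0.5193, so I = 48.5 × 0.5193 = 25.19 A.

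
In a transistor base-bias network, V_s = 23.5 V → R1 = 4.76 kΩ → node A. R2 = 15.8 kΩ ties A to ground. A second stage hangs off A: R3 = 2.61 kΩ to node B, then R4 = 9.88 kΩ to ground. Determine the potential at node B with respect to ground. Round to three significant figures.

Looking into the second stage from A: R3 + R4 = 12.49 kΩ appears in parallel with R2.
Effective lower resistance at A: R2 ‖ 12.49 = 6.976 kΩ.
First divider: V_A = V_s · 6.976/(4.76 + 6.976) = 13.97 V.
Stage 2 is unloaded, so V_B = V_A · R4/(R3+R4) = 13.97 × 9.88/12.49 = 11.05 V.

V_B ≈ 11.0 V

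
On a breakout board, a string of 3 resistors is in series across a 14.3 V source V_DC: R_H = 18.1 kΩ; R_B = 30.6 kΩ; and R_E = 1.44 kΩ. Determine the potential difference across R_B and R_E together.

V ≈ 9.14 V

ΣR = 18.1 + 30.6 + 1.44 = 50.14 kΩ.
R_{R_B..R_E} = 30.6 + 1.44 = 32.04 kΩ.
By the voltage-divider rule, V = 14.3 × 32.04/50.14 = 9.138 V.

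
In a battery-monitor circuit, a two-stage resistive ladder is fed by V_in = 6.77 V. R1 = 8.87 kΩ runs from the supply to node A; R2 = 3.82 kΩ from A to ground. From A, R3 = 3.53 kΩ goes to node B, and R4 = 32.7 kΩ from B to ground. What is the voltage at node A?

Node A sees R2 in parallel with the series input of stage 2, R3 + R4 = 36.23 kΩ.
R2 ‖ (R3+R4) = 3.456 kΩ.
First divider: V_A = V_in · 3.456/(8.87 + 3.456) = 1.898 V.

V_A ≈ 1.90 V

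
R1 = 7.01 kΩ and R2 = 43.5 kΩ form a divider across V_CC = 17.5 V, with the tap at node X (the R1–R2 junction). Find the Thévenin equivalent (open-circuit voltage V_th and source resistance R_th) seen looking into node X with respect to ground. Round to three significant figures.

V_th ≈ 15.1 V, R_th ≈ 6.04 kΩ

V_th is the unloaded tap voltage: V_CC · R2/(R1+R2) = 17.5 × 0.8612 = 15.07 V.
With V_CC suppressed (replaced by a short), R_th = R1 ‖ R2 = (7.010 × 43.5)/(7.010 + 43.5) = 6.037 kΩ.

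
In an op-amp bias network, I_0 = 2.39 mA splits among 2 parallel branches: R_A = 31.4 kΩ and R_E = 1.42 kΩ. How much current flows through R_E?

I ≈ 2.29 mA

For two parallel branches, I_k = I_0 · (other R)/(sum of R).
So I = 2.39 × 31.4/32.82 = 2.287 mA.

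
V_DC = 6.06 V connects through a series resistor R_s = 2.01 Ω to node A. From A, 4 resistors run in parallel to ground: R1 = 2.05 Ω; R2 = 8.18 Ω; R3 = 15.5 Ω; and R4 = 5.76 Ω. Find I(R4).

I ≈ 0.389 A

Combine the parallel branches: R_p = (1/2.05 + 1/8.18 + 1/15.5 + 1/5.76)⁻¹ = 1.179 Ω.
V_A = 6.06 × 1.179/3.189 = 2.240 V.
I(R4) = V_A / R4 = 2.240/5.76 = 0.3890 A.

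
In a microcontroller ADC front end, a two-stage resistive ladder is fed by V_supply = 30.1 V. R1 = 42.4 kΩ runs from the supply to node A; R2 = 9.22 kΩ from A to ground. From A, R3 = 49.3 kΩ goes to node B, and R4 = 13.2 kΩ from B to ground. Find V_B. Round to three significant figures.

The second stage (R3 + R4 = 62.50 kΩ) loads node A in parallel with R2.
R2 ‖ (R3+R4) = 8.035 kΩ.
So V_A = 30.1 × 0.1593 = 4.795 V.
V_B = V_A × 0.2112 = 1.013 V.

V_B ≈ 1.01 V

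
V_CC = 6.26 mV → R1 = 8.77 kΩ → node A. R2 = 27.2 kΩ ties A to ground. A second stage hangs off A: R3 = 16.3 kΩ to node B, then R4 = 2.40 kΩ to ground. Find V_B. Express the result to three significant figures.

Looking into the second stage from A: R3 + R4 = 18.70 kΩ appears in parallel with R2.
R2 ‖ (R3+R4) = 11.08 kΩ.
V_A = 6.26 × 11.08/(8.77 + 11.08) = 3.494 mV.
Stage 2 is unloaded, so V_B = V_A · R4/(R3+R4) = 3.494 × 2.40/18.70 = 0.4485 mV.

V_B ≈ 0.448 mV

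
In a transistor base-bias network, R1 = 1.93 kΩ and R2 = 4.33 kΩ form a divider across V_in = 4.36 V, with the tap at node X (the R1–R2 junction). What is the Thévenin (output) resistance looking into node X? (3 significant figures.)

With V_in suppressed (replaced by a short), R_th = R1 ‖ R2 = (1.930 × 4.33)/(1.930 + 4.33) = 1.335 kΩ.

R_th ≈ 1.33 kΩ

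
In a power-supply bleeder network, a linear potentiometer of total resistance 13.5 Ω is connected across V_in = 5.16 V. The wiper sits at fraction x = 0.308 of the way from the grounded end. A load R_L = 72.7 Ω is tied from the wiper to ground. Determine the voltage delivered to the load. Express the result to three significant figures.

Split the track: R_lower = x·R_p = 4.158 Ω, R_upper = (1−x)·R_p = 9.342 Ω.
(x·R_p) ‖ R_L = 3.933 Ω.
Then V_out = V_in · 3.933/(9.342 + 3.933) = 1.529 V.
(Unloaded: V_out = x·V_in = 1.59 V.)

V_out ≈ 1.53 V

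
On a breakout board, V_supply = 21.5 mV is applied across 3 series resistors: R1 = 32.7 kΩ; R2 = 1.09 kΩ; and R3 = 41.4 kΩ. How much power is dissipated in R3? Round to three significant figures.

The common current is I = 21.5/75.19 = 0.2859 µA.
V(R3) = I·R = 11.84 mV; P = V·I = 11.84 × 0.2859 = 3.385 nW.

P ≈ 3.38 nW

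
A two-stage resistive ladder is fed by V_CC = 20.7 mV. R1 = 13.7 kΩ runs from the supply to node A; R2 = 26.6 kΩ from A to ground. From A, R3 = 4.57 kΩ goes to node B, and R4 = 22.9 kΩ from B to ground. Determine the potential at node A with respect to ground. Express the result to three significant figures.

V_A ≈ 10.3 mV

The second stage (R3 + R4 = 27.47 kΩ) loads node A in parallel with R2.
R2 ‖ (R3+R4) = 13.51 kΩ.
So V_A = 20.7 × 0.4966 = 10.28 mV.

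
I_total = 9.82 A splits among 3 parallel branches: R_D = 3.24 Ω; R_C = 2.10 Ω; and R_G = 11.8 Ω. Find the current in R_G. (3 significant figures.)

ΣG = 1/3.24 + 1/2.10 + 1/11.8 = 0.8696.
R_G takes the fraction G_k/ΣG = 0.08475/0.8696 = 0.09746, so I = 9.82 × 0.09746 = 0.9570 A.

I ≈ 0.957 A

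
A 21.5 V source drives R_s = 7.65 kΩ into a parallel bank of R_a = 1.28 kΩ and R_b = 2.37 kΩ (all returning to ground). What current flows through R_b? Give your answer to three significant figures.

I ≈ 0.889 mA

Equivalent of the parallel group: R_p = 0.8311 kΩ.
Node voltage V_A = V_CC · R_p/(R_s + R_p) = 21.5 × 0.09800 = 2.107 V.
Branch current I = V_A/R_b = 2.107/2.37 = 0.8890 mA.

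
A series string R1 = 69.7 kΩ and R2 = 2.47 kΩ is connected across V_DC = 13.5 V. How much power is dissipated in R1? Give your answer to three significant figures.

ΣR = 72.17 kΩ → I = 13.5/72.17 = 0.1871 mA.
P = I²R = 0.03499 × 69.7 = 2.439 mW.

P ≈ 2.44 mW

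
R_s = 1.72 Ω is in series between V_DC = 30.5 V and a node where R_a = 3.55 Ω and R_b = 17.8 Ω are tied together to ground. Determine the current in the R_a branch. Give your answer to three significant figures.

I ≈ 5.43 A

Equivalent of the parallel group: R_p = 2.960 Ω.
V_A = 30.5 × 2.960/4.680 = 19.29 V.
Branch current I = V_A/R_a = 19.29/3.55 = 5.434 A.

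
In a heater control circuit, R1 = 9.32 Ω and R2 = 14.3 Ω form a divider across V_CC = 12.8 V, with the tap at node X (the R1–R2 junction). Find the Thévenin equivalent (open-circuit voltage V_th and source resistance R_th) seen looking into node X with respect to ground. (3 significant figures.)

Open-circuit (no load on X): V_th = V_CC · R2/(R1 + R2) = 12.8 × 14.3/(9.320 + 14.3) = 7.749 V.
Looking into X with the source shorted: R_th = R1·R2/(R1+R2) = 9.320 × 14.3/23.62 = 5.643 Ω.

V_th ≈ 7.75 V, R_th ≈ 5.64 Ω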